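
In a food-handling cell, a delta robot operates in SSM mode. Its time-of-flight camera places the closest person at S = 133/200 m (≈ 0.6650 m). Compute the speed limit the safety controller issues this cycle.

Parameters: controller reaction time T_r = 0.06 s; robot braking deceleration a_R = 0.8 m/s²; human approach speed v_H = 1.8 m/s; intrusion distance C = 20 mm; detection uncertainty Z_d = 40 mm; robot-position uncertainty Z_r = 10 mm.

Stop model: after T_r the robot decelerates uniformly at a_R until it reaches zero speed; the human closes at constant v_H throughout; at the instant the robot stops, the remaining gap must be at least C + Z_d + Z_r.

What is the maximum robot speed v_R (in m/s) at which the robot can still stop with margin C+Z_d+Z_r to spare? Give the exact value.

collect terms ⇒ (5/8)·v_R² + (231/100)·v_R + (-487/1000) = 0
  disc = (231/100)² − 4·(5/8)·(-487/1000) = 4096/625 ; √disc = 64/25
  v_R = (−(231/100) + 64/25) / (2·(5/8)) = 1/5 m/s
check:
braking lasts T_s = (1/5)/(4/5) = 0.2500 s
reaction-phase robot travel = 0.2000·0.0600 = 0.0120 m
robot under decel: 0.2000²/(2·0.8000) = 0.0250 m
person approaches 1.8000·(0.0600+0.2500) = 0.5580 m
C+Z_d+Z_r = 0.0200+0.0400+0.0100 = 0.0700 m
sum ≈ 0.0120+0.0250+0.5580+0.0700 ≈ 0.6650 m = S ✓

v_R_max = 1/5 m/s = 0.2000 m/s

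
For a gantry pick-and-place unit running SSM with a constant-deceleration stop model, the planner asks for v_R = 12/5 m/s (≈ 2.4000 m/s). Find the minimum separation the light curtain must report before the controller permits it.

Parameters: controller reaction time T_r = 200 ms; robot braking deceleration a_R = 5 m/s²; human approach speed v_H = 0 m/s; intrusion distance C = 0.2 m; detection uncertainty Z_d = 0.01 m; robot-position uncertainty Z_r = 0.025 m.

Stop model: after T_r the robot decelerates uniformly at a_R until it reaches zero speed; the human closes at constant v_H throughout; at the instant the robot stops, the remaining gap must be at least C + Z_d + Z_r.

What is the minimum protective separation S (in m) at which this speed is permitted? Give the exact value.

braking lasts T_s = (12/5)/5 = 0.4800 s
robot covers v_R·T_r = 2.4000·0.2000 = 0.4800 m before braking
braking distance = 2.4000²/(2·5.0000) = 0.5760 m
human closes 0.0000·0.6800 = 0.0000 m
margins: 0.2000+0.0100+0.0250 = 0.2350 m
S_min ≈ 0.4800+0.5760+0.0000+0.2350  ⇒  S_min = 1291/1000 m

S_min = 1291/1000 m = 1.2910 m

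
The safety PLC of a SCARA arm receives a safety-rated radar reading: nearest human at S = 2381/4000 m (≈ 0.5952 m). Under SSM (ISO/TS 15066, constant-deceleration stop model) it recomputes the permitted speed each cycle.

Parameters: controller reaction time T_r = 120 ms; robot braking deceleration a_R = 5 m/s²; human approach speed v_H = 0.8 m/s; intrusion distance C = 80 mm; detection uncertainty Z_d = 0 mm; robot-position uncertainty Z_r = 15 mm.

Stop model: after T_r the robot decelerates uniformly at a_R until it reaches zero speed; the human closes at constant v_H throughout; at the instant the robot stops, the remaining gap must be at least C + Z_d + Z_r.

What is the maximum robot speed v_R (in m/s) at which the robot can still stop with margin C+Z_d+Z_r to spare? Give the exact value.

v_R_max = 21/20 m/s = 1.0500 m/s

collect terms ⇒ (1/10)·v_R² + (7/25)·v_R + (-1617/4000) = 0
  disc = (7/25)² − 4·(1/10)·(-1617/4000) = 2401/10000 ; √disc = 49/100
  v_R = (−(7/25) + 49/100) / (2·(1/10)) = 21/20 m/s
check:
braking lasts T_s = (21/20)/5 = 0.2100 s
robot in T_r: 1.0500·0.1200 = 0.1260 m
braking distance = 1.0500²/(2·5.0000) = 0.1103 m
human closes 0.8000·0.3300 = 0.2640 m
residual clearance needed = 0.0800+0.0000+0.0150 = 0.0950 m
sum ≈ 0.1260+0.1103+0.2640+0.0950 ≈ 0.5952 m = S ✓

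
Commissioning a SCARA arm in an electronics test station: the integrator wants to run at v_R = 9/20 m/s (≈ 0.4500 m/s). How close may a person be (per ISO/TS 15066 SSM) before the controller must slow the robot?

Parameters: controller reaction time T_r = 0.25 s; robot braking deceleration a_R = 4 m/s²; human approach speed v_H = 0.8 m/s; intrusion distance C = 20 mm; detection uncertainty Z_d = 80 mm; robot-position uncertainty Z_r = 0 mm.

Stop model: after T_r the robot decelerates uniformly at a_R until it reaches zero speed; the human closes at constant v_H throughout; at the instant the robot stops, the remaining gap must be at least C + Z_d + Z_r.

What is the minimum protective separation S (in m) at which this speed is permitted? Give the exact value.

braking lasts T_s = (9/20)/4 = 0.1125 s
robot in T_r: 0.4500·0.2500 = 0.1125 m
robot under decel: 0.4500²/(2·4.0000) = 0.0253 m
person approaches 0.8000·(0.2500+0.1125) = 0.2900 m
margins: 0.0200+0.0800+0.0000 = 0.1000 m
S_min ≈ 0.1125+0.0253+0.2900+0.1000  ⇒  S_min = 1689/3200 m

S_min = 1689/3200 m = 0.5278 m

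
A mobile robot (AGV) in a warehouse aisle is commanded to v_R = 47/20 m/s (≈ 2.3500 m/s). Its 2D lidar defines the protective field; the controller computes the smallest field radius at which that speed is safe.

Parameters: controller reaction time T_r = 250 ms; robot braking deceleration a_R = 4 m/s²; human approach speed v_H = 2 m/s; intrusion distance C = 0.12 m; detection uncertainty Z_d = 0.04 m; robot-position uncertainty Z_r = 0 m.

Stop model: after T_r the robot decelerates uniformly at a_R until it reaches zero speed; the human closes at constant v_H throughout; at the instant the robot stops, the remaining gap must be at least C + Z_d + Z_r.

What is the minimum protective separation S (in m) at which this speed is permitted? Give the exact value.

braking lasts T_s = (47/20)/4 = 0.5875 s
robot covers v_R·T_r = 2.3500·0.2500 = 0.5875 m before braking
robot covers 2.3500·0.5875 − ½·4.0000·0.5875² = 0.6903 m while stopping
human over T_r+T_s: 2.0000·(0.2500+0.5875) = 1.6750 m
margins: 0.1200+0.0400+0.0000 = 0.1600 m
S_min ≈ 0.5875+0.6903+1.6750+0.1600  ⇒  S_min = 9961/3200 m

S_min = 9961/3200 m = 3.1128 m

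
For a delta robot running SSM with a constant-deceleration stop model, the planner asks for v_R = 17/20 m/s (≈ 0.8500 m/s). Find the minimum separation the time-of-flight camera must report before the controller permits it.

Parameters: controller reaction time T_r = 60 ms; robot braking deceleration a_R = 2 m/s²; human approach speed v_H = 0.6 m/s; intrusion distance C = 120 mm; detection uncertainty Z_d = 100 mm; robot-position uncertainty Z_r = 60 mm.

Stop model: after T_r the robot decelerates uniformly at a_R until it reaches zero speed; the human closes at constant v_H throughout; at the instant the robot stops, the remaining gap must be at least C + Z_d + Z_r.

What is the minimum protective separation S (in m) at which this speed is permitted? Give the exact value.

S_min = 6421/8000 m = 0.8026 m

stop time T_s = (17/20)/2 = 0.4250 s
robot in T_r: 0.8500·0.0600 = 0.0510 m
braking distance = 0.8500²/(2·2.0000) = 0.1806 m
human closes 0.6000·0.4850 = 0.2910 m
margins: 0.1200+0.1000+0.0600 = 0.2800 m
S_min ≈ 0.0510+0.1806+0.2910+0.2800  ⇒  S_min = 6421/8000 m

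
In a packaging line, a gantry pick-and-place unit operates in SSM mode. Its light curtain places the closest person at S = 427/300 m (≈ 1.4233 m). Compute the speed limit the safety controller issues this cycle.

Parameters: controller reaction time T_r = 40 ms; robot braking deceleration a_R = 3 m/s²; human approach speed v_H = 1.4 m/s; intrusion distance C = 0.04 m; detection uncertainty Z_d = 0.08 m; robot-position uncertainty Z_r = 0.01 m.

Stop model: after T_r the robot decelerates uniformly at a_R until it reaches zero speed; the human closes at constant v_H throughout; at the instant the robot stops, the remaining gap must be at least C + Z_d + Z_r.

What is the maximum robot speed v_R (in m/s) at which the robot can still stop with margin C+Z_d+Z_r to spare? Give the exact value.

v_R_max = 8/5 m/s = 1.6000 m/s

at the boundary: (1/6)·v² + (38/75)·v + (-464/375) = 0
  disc = (38/75)² − 4·(1/6)·(-464/375) = 676/625 ; √disc = 26/25
  v_R = (−(38/75) + 26/25) / (2·(1/6)) = 8/5 m/s
check:
braking lasts T_s = (8/5)/3 = 0.5333 s
reaction-phase robot travel = 1.6000·0.0400 = 0.0640 m
robot covers 1.6000·0.5333 − ½·3.0000·0.5333² = 0.4267 m while stopping
person approaches 1.4000·(0.0400+0.5333) = 0.8027 m
residual clearance needed = 0.0400+0.0800+0.0100 = 0.1300 m
sum ≈ 0.0640+0.4267+0.8027+0.1300 ≈ 1.4233 m = S ✓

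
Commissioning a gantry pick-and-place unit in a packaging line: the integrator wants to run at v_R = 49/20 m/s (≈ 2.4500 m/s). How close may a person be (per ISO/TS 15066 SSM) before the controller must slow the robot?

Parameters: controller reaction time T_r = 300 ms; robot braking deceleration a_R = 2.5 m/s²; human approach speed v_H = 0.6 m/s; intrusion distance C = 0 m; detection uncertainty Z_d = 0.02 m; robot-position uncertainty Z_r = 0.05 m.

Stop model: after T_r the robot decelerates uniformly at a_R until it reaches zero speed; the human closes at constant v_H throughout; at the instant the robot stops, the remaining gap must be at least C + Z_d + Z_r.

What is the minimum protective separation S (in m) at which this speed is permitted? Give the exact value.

T_s = v_R/a_R = (49/20)/(5/2) = 0.9800 s
robot covers v_R·T_r = 2.4500·0.3000 = 0.7350 m before braking
robot covers 2.4500·0.9800 − ½·2.5000·0.9800² = 1.2005 m while stopping
human closes 0.6000·1.2800 = 0.7680 m
C+Z_d+Z_r = 0.0000+0.0200+0.0500 = 0.0700 m
S_min ≈ 0.7350+1.2005+0.7680+0.0700  ⇒  S_min = 5547/2000 m

S_min = 5547/2000 m = 2.7735 m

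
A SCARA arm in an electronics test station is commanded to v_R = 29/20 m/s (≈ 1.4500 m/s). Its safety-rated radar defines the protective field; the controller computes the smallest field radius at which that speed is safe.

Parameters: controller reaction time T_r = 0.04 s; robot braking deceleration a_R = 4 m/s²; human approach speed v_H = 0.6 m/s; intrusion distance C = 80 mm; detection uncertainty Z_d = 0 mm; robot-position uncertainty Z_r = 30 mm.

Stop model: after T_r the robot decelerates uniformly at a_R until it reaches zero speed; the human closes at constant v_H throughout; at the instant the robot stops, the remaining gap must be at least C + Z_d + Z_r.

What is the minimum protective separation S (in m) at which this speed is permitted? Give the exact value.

stop time T_s = (29/20)/4 = 0.3625 s
reaction-phase robot travel = 1.4500·0.0400 = 0.0580 m
braking distance = 1.4500²/(2·4.0000) = 0.2628 m
human closes 0.6000·0.4025 = 0.2415 m
residual clearance needed = 0.0800+0.0000+0.0300 = 0.1100 m
S_min ≈ 0.0580+0.2628+0.2415+0.1100  ⇒  S_min = 10757/16000 m

S_min = 10757/16000 m = 0.6723 m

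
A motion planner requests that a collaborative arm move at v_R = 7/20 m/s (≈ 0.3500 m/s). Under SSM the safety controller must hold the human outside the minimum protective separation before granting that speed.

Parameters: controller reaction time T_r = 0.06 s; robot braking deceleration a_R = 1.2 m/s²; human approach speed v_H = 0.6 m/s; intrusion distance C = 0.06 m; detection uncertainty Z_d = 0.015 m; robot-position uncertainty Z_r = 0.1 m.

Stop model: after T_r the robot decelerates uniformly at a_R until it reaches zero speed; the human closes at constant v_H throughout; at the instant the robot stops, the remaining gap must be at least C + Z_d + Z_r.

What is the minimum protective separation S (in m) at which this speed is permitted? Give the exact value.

S_min = 10993/24000 m = 0.4580 m

braking lasts T_s = (7/20)/(6/5) = 0.2917 s
reaction-phase robot travel = 0.3500·0.0600 = 0.0210 m
robot under decel: 0.3500²/(2·1.2000) = 0.0510 m
human over T_r+T_s: 0.6000·(0.0600+0.2917) = 0.2110 m
residual clearance needed = 0.0600+0.0150+0.1000 = 0.1750 m
S_min ≈ 0.0210+0.0510+0.2110+0.1750  ⇒  S_min = 10993/24000 m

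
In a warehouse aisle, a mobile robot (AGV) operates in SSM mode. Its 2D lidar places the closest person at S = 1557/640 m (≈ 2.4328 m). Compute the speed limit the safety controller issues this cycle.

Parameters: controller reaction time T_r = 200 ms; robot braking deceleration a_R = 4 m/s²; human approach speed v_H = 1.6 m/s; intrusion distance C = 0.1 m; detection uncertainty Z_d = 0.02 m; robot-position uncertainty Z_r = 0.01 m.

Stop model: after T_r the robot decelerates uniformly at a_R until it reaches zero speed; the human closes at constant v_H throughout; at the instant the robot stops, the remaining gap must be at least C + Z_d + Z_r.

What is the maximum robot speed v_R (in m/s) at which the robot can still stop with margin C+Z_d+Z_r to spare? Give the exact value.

collect terms ⇒ (1/8)·v_R² + (3/5)·v_R + (-1269/640) = 0
  disc = (3/5)² − 4·(1/8)·(-1269/640) = 8649/6400 ; √disc = 93/80
  v_R = (−(3/5) + 93/80) / (2·(1/8)) = 9/4 m/s
check:
braking lasts T_s = (9/4)/4 = 0.5625 s
robot in T_r: 2.2500·0.2000 = 0.4500 m
braking distance = 2.2500²/(2·4.0000) = 0.6328 m
human closes 1.6000·0.7625 = 1.2200 m
C+Z_d+Z_r = 0.1000+0.0200+0.0100 = 0.1300 m
sum ≈ 0.4500+0.6328+1.2200+0.1300 ≈ 2.4328 m = S ✓

v_R_max = 9/4 m/s = 2.2500 m/s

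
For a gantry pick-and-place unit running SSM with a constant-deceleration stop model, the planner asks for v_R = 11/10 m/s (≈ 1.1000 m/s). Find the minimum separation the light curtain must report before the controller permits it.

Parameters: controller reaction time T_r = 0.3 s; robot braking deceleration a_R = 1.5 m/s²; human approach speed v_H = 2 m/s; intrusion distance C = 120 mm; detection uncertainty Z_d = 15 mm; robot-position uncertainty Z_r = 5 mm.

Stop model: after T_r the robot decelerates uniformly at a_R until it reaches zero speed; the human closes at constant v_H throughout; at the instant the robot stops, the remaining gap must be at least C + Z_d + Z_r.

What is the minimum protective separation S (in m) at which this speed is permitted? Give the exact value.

S_min = 147/50 m = 2.9400 m

braking lasts T_s = (11/10)/(3/2) = 0.7333 s
robot in T_r: 1.1000·0.3000 = 0.3300 m
braking distance = 1.1000²/(2·1.5000) = 0.4033 m
person approaches 2.0000·(0.3000+0.7333) = 2.0667 m
C+Z_d+Z_r = 0.1200+0.0150+0.0050 = 0.1400 m
S_min ≈ 0.3300+0.4033+2.0667+0.1400  ⇒  S_min = 147/50 m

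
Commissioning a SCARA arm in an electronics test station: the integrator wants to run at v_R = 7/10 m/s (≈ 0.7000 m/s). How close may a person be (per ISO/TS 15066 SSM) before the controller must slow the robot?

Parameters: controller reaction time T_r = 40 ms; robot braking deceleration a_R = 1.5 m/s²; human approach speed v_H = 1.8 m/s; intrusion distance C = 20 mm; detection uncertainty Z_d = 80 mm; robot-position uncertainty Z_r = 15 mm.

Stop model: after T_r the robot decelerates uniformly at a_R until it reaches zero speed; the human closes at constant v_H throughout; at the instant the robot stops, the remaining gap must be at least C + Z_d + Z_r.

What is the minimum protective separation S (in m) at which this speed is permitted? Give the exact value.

T_s = v_R/a_R = (7/10)/(3/2) = 0.4667 s
reaction-phase robot travel = 0.7000·0.0400 = 0.0280 m
robot under decel: 0.7000²/(2·1.5000) = 0.1633 m
human closes 1.8000·0.5067 = 0.9120 m
margins: 0.0200+0.0800+0.0150 = 0.1150 m
S_min ≈ 0.0280+0.1633+0.9120+0.1150  ⇒  S_min = 731/600 m

S_min = 731/600 m = 1.2183 m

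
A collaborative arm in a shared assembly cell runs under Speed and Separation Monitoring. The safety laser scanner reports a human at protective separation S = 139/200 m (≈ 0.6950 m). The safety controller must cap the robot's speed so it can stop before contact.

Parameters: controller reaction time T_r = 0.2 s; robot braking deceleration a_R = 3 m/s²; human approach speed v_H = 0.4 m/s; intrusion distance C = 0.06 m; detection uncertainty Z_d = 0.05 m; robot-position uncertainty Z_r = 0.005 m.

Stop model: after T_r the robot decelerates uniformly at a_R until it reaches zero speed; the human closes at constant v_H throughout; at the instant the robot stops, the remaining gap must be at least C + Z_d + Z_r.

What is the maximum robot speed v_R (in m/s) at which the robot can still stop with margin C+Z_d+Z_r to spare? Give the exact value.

v_R_max = 1 m/s = 1.0000 m/s

collect terms ⇒ (1/6)·v_R² + (1/3)·v_R + (-1/2) = 0
  disc = (1/3)² − 4·(1/6)·(-1/2) = 4/9 ; √disc = 2/3
  v_R = (−(1/3) + 2/3) / (2·(1/6)) = 1 m/s
check:
stop time T_s = 1/3 = 0.3333 s
robot in T_r: 1.0000·0.2000 = 0.2000 m
braking distance = 1.0000²/(2·3.0000) = 0.1667 m
human closes 0.4000·0.5333 = 0.2133 m
C+Z_d+Z_r = 0.0600+0.0500+0.0050 = 0.1150 m
sum ≈ 0.2000+0.1667+0.2133+0.1150 ≈ 0.6950 m = S ✓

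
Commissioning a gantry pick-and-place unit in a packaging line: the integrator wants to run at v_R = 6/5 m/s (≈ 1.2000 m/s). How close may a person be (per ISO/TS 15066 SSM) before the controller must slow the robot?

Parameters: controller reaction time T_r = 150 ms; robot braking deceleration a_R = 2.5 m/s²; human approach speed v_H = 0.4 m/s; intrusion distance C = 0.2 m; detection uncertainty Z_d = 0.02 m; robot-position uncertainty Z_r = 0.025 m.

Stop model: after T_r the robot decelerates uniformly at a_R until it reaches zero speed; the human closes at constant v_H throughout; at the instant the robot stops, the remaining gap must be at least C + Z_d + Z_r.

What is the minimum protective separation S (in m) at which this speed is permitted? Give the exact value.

stop time T_s = (6/5)/(5/2) = 0.4800 s
robot in T_r: 1.2000·0.1500 = 0.1800 m
robot under decel: 1.2000²/(2·2.5000) = 0.2880 m
human over T_r+T_s: 0.4000·(0.1500+0.4800) = 0.2520 m
residual clearance needed = 0.2000+0.0200+0.0250 = 0.2450 m
S_min ≈ 0.1800+0.2880+0.2520+0.2450  ⇒  S_min = 193/200 m

S_min = 193/200 m = 0.9650 m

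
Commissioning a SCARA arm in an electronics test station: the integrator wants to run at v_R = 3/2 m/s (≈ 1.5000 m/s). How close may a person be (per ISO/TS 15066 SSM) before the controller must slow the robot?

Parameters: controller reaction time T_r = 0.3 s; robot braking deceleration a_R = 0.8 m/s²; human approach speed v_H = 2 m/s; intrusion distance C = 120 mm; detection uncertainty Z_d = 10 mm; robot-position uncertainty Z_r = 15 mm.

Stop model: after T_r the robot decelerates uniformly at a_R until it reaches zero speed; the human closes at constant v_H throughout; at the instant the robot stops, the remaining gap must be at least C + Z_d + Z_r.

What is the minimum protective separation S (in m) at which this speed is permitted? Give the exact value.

stop time T_s = (3/2)/(4/5) = 1.8750 s
robot in T_r: 1.5000·0.3000 = 0.4500 m
robot under decel: 1.5000²/(2·0.8000) = 1.4062 m
person approaches 2.0000·(0.3000+1.8750) = 4.3500 m
residual clearance needed = 0.1200+0.0100+0.0150 = 0.1450 m
S_min ≈ 0.4500+1.4062+4.3500+0.1450  ⇒  S_min = 5081/800 m

S_min = 5081/800 m = 6.3513 m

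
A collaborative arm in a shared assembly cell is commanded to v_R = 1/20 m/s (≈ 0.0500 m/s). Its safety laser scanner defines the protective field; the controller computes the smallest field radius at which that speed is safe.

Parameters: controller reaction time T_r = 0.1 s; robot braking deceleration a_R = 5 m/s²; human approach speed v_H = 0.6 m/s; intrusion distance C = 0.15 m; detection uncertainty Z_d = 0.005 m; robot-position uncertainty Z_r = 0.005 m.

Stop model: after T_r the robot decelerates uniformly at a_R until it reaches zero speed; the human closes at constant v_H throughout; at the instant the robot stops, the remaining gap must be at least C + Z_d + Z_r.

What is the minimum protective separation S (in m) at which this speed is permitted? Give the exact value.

stop time T_s = (1/20)/5 = 0.0100 s
reaction-phase robot travel = 0.0500·0.1000 = 0.0050 m
robot covers 0.0500·0.0100 − ½·5.0000·0.0100² = 0.0003 m while stopping
person approaches 0.6000·(0.1000+0.0100) = 0.0660 m
residual clearance needed = 0.1500+0.0050+0.0050 = 0.1600 m
S_min ≈ 0.0050+0.0003+0.0660+0.1600  ⇒  S_min = 37/160 m

S_min = 37/160 m = 0.2313 m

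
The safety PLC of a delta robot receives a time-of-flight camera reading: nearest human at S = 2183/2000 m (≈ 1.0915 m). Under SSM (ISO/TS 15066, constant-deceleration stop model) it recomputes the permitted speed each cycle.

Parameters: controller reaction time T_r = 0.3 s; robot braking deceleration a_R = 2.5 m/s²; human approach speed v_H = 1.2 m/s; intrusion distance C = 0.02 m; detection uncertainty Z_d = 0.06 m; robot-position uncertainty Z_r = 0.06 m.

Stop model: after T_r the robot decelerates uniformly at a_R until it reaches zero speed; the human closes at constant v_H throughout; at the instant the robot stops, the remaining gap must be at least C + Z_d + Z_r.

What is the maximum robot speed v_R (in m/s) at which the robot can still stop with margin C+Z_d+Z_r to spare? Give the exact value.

at the boundary: (1/5)·v² + (39/50)·v + (-1183/2000) = 0
  disc = (39/50)² − 4·(1/5)·(-1183/2000) = 676/625 ; √disc = 26/25
  v_R = (−(39/50) + 26/25) / (2·(1/5)) = 13/20 m/s
check:
T_s = v_R/a_R = (13/20)/(5/2) = 0.2600 s
robot covers v_R·T_r = 0.6500·0.3000 = 0.1950 m before braking
braking distance = 0.6500²/(2·2.5000) = 0.0845 m
human over T_r+T_s: 1.2000·(0.3000+0.2600) = 0.6720 m
C+Z_d+Z_r = 0.0200+0.0600+0.0600 = 0.1400 m
sum ≈ 0.1950+0.0845+0.6720+0.1400 ≈ 1.0915 m = S ✓

v_R_max = 13/20 m/s = 0.6500 m/s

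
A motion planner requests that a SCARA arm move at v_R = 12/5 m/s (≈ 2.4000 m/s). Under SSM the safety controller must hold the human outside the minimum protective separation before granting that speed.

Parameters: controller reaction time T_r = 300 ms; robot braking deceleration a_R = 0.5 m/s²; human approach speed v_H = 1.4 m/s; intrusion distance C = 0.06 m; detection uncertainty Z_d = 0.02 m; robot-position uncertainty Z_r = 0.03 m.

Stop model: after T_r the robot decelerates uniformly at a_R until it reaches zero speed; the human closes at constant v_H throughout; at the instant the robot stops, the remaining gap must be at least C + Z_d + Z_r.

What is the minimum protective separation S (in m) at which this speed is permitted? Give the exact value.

T_s = v_R/a_R = (12/5)/(1/2) = 4.8000 s
robot covers v_R·T_r = 2.4000·0.3000 = 0.7200 m before braking
braking distance = 2.4000²/(2·0.5000) = 5.7600 m
human over T_r+T_s: 1.4000·(0.3000+4.8000) = 7.1400 m
margins: 0.0600+0.0200+0.0300 = 0.1100 m
S_min ≈ 0.7200+5.7600+7.1400+0.1100  ⇒  S_min = 1373/100 m

S_min = 1373/100 m = 13.7300 m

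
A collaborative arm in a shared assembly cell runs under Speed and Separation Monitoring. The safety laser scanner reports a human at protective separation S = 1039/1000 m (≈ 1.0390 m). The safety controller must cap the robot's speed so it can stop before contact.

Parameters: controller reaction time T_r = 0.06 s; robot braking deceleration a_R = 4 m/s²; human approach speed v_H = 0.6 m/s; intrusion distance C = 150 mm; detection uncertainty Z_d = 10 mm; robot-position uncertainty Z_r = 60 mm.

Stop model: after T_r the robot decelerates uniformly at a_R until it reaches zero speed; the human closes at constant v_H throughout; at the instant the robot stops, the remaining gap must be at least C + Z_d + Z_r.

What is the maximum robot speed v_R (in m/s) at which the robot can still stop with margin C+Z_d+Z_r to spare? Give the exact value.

quadratic (1/8)·v² + (21/100)·v + (-783/1000) = 0
  disc = (21/100)² − 4·(1/8)·(-783/1000) = 1089/2500 ; √disc = 33/50
  v_R = (−(21/100) + 33/50) / (2·(1/8)) = 9/5 m/s
check:
braking lasts T_s = (9/5)/4 = 0.4500 s
robot covers v_R·T_r = 1.8000·0.0600 = 0.1080 m before braking
braking distance = 1.8000²/(2·4.0000) = 0.4050 m
human over T_r+T_s: 0.6000·(0.0600+0.4500) = 0.3060 m
margins: 0.1500+0.0100+0.0600 = 0.2200 m
sum ≈ 0.1080+0.4050+0.3060+0.2200 ≈ 1.0390 m = S ✓

v_R_max = 9/5 m/s = 1.8000 m/s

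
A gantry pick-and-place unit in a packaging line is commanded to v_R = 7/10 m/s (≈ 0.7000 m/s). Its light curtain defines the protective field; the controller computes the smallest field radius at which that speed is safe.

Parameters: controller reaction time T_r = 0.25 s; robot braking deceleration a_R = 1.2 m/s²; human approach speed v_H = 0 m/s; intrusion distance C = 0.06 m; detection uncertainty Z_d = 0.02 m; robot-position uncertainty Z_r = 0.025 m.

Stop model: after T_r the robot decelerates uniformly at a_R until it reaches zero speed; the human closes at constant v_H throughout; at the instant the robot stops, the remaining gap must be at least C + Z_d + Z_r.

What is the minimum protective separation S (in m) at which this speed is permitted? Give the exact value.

T_s = v_R/a_R = (7/10)/(6/5) = 0.5833 s
robot in T_r: 0.7000·0.2500 = 0.1750 m
robot under decel: 0.7000²/(2·1.2000) = 0.2042 m
human over T_r+T_s: 0.0000·(0.2500+0.5833) = 0.0000 m
residual clearance needed = 0.0600+0.0200+0.0250 = 0.1050 m
S_min ≈ 0.1750+0.2042+0.0000+0.1050  ⇒  S_min = 581/1200 m

S_min = 581/1200 m = 0.4842 m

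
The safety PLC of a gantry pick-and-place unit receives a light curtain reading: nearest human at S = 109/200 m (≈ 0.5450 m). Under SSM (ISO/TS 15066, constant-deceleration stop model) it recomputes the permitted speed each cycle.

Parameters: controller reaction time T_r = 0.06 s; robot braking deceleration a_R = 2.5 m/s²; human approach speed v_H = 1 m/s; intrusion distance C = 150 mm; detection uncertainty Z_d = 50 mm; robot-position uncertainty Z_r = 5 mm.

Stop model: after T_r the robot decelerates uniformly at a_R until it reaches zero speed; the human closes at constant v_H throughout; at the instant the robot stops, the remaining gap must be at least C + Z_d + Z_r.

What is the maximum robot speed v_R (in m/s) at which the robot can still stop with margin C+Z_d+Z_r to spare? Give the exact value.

v_R_max = 1/2 m/s = 0.5000 m/s

collect terms ⇒ (1/5)·v_R² + (23/50)·v_R + (-7/25) = 0
  disc = (23/50)² − 4·(1/5)·(-7/25) = 1089/2500 ; √disc = 33/50
  v_R = (−(23/50) + 33/50) / (2·(1/5)) = 1/2 m/s
check:
T_s = v_R/a_R = (1/2)/(5/2) = 0.2000 s
robot covers v_R·T_r = 0.5000·0.0600 = 0.0300 m before braking
robot under decel: 0.5000²/(2·2.5000) = 0.0500 m
person approaches 1.0000·(0.0600+0.2000) = 0.2600 m
C+Z_d+Z_r = 0.1500+0.0500+0.0050 = 0.2050 m
sum ≈ 0.0300+0.0500+0.2600+0.2050 ≈ 0.5450 m = S ✓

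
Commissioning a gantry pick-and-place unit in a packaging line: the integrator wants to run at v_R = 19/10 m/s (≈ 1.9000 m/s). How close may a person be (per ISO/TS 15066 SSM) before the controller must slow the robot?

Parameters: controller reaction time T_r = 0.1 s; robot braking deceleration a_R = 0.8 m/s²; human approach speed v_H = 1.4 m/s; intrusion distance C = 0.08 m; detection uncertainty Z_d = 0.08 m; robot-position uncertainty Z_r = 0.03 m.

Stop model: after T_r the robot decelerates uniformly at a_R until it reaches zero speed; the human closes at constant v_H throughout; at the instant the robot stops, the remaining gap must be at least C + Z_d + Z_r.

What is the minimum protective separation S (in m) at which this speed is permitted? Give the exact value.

stop time T_s = (19/10)/(4/5) = 2.3750 s
robot in T_r: 1.9000·0.1000 = 0.1900 m
robot covers 1.9000·2.3750 − ½·0.8000·2.3750² = 2.2563 m while stopping
human over T_r+T_s: 1.4000·(0.1000+2.3750) = 3.4650 m
C+Z_d+Z_r = 0.0800+0.0800+0.0300 = 0.1900 m
S_min ≈ 0.1900+2.2563+3.4650+0.1900  ⇒  S_min = 4881/800 m

S_min = 4881/800 m = 6.1013 m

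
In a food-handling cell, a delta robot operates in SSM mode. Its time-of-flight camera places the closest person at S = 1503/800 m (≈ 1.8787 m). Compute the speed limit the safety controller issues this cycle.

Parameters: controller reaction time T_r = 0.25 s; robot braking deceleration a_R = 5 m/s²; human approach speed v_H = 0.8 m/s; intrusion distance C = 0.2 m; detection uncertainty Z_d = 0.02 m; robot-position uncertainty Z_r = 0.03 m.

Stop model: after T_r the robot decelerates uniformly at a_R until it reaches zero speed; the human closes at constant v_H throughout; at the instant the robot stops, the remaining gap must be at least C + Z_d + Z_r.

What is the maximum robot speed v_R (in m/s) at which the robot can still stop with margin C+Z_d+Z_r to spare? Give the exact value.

v_R_max = 9/4 m/s = 2.2500 m/s

collect terms ⇒ (1/10)·v_R² + (41/100)·v_R + (-1143/800) = 0
  disc = (41/100)² − 4·(1/10)·(-1143/800) = 1849/2500 ; √disc = 43/50
  v_R = (−(41/100) + 43/50) / (2·(1/10)) = 9/4 m/s
check:
stop time T_s = (9/4)/5 = 0.4500 s
robot covers v_R·T_r = 2.2500·0.2500 = 0.5625 m before braking
robot covers 2.2500·0.4500 − ½·5.0000·0.4500² = 0.5062 m while stopping
human closes 0.8000·0.7000 = 0.5600 m
C+Z_d+Z_r = 0.2000+0.0200+0.0300 = 0.2500 m
sum ≈ 0.5625+0.5062+0.5600+0.2500 ≈ 1.8787 m = S ✓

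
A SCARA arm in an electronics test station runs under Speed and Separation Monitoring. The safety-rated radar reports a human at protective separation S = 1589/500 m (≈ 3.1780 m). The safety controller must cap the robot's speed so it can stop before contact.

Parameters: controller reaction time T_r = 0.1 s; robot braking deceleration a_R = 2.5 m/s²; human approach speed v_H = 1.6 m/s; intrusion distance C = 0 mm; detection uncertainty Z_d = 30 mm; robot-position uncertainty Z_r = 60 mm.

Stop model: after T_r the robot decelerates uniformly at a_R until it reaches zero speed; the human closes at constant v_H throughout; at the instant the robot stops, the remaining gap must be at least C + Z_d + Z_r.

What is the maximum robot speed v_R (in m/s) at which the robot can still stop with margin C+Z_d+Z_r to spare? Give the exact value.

at the boundary: (1/5)·v² + (37/50)·v + (-366/125) = 0
  disc = (37/50)² − 4·(1/5)·(-366/125) = 289/100 ; √disc = 17/10
  v_R = (−(37/50) + 17/10) / (2·(1/5)) = 12/5 m/s
check:
stop time T_s = (12/5)/(5/2) = 0.9600 s
robot in T_r: 2.4000·0.1000 = 0.2400 m
robot covers 2.4000·0.9600 − ½·2.5000·0.9600² = 1.1520 m while stopping
human over T_r+T_s: 1.6000·(0.1000+0.9600) = 1.6960 m
residual clearance needed = 0.0000+0.0300+0.0600 = 0.0900 m
sum ≈ 0.2400+1.1520+1.6960+0.0900 ≈ 3.1780 m = S ✓

v_R_max = 12/5 m/s = 2.4000 m/s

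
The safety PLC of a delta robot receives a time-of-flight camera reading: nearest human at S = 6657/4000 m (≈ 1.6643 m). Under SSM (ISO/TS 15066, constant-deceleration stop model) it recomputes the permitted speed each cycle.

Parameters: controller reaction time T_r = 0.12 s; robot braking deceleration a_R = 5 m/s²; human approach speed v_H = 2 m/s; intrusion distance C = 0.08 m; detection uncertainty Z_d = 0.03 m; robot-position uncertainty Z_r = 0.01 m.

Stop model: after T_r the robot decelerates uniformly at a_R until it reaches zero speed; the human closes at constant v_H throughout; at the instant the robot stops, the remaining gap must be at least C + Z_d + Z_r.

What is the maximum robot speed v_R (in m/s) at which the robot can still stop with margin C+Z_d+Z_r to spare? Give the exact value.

v_R_max = 37/20 m/s = 1.8500 m/s

at the boundary: (1/10)·v² + (13/25)·v + (-5217/4000) = 0
  disc = (13/25)² − 4·(1/10)·(-5217/4000) = 7921/10000 ; √disc = 89/100
  v_R = (−(13/25) + 89/100) / (2·(1/10)) = 37/20 m/s
check:
T_s = v_R/a_R = (37/20)/5 = 0.3700 s
reaction-phase robot travel = 1.8500·0.1200 = 0.2220 m
robot under decel: 1.8500²/(2·5.0000) = 0.3422 m
human closes 2.0000·0.4900 = 0.9800 m
residual clearance needed = 0.0800+0.0300+0.0100 = 0.1200 m
sum ≈ 0.2220+0.3422+0.9800+0.1200 ≈ 1.6643 m = S ✓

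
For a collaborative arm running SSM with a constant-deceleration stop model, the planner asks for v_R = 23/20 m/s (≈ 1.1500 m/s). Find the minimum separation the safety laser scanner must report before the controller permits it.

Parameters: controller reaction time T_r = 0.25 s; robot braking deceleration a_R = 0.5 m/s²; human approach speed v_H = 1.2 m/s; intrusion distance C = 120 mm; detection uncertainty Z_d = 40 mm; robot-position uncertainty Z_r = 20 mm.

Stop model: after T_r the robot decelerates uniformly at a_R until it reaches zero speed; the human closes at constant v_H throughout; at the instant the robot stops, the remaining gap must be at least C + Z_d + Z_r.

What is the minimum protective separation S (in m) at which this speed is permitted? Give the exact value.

T_s = v_R/a_R = (23/20)/(1/2) = 2.3000 s
robot in T_r: 1.1500·0.2500 = 0.2875 m
robot under decel: 1.1500²/(2·0.5000) = 1.3225 m
person approaches 1.2000·(0.2500+2.3000) = 3.0600 m
residual clearance needed = 0.1200+0.0400+0.0200 = 0.1800 m
S_min ≈ 0.2875+1.3225+3.0600+0.1800  ⇒  S_min = 97/20 m

S_min = 97/20 m = 4.8500 m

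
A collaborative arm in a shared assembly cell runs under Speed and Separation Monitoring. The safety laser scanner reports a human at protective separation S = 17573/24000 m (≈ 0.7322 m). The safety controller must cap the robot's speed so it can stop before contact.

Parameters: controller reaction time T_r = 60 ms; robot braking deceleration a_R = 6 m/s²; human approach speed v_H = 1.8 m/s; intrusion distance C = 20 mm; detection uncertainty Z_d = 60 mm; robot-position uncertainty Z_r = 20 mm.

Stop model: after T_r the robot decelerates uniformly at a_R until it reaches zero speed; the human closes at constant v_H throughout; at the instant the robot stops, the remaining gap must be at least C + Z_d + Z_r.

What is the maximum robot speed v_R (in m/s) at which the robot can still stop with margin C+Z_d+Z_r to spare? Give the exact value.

v_R_max = 23/20 m/s = 1.1500 m/s

at the boundary: (1/12)·v² + (9/25)·v + (-12581/24000) = 0
  disc = (9/25)² − 4·(1/12)·(-12581/24000) = 109561/360000 ; √disc = 331/600
  v_R = (−(9/25) + 331/600) / (2·(1/12)) = 23/20 m/s
check:
braking lasts T_s = (23/20)/6 = 0.1917 s
reaction-phase robot travel = 1.1500·0.0600 = 0.0690 m
braking distance = 1.1500²/(2·6.0000) = 0.1102 m
person approaches 1.8000·(0.0600+0.1917) = 0.4530 m
residual clearance needed = 0.0200+0.0600+0.0200 = 0.1000 m
sum ≈ 0.0690+0.1102+0.4530+0.1000 ≈ 0.7322 m = S ✓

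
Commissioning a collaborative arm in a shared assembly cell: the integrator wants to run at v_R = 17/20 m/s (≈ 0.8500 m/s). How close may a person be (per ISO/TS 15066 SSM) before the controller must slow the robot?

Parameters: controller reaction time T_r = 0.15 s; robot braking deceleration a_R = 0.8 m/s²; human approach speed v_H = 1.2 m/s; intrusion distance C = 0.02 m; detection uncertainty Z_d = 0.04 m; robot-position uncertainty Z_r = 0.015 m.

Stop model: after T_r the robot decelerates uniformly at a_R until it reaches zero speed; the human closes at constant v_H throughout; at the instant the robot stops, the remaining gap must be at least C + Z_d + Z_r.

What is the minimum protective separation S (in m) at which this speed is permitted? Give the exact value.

T_s = v_R/a_R = (17/20)/(4/5) = 1.0625 s
robot covers v_R·T_r = 0.8500·0.1500 = 0.1275 m before braking
braking distance = 0.8500²/(2·0.8000) = 0.4516 m
person approaches 1.2000·(0.1500+1.0625) = 1.4550 m
margins: 0.0200+0.0400+0.0150 = 0.0750 m
S_min ≈ 0.1275+0.4516+1.4550+0.0750  ⇒  S_min = 6749/3200 m

S_min = 6749/3200 m = 2.1091 m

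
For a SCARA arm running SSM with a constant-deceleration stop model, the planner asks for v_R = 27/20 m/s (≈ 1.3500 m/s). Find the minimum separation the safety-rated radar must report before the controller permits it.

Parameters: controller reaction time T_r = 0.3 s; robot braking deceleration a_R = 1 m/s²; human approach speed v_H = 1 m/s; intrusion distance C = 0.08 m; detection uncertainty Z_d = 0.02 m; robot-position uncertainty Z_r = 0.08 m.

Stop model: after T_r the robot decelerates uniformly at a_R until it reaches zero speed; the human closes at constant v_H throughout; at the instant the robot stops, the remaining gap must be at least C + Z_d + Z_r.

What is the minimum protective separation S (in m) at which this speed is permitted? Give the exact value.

T_s = v_R/a_R = (27/20)/1 = 1.3500 s
robot in T_r: 1.3500·0.3000 = 0.4050 m
robot under decel: 1.3500²/(2·1.0000) = 0.9113 m
person approaches 1.0000·(0.3000+1.3500) = 1.6500 m
residual clearance needed = 0.0800+0.0200+0.0800 = 0.1800 m
S_min ≈ 0.4050+0.9113+1.6500+0.1800  ⇒  S_min = 2517/800 m

S_min = 2517/800 m = 3.1463 m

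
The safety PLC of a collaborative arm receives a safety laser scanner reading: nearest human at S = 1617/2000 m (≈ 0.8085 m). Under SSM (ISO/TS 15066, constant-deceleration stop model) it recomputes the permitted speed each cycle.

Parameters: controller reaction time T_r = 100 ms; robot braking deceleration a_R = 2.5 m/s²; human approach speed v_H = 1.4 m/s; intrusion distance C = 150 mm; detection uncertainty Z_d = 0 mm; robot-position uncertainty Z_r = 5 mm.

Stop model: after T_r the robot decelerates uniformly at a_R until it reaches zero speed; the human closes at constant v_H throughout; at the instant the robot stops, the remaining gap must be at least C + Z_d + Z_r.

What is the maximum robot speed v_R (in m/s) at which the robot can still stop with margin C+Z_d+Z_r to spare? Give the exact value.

v_R_max = 13/20 m/s = 0.6500 m/s

collect terms ⇒ (1/5)·v_R² + (33/50)·v_R + (-1027/2000) = 0
  disc = (33/50)² − 4·(1/5)·(-1027/2000) = 529/625 ; √disc = 23/25
  v_R = (−(33/50) + 23/25) / (2·(1/5)) = 13/20 m/s
check:
T_s = v_R/a_R = (13/20)/(5/2) = 0.2600 s
robot in T_r: 0.6500·0.1000 = 0.0650 m
robot under decel: 0.6500²/(2·2.5000) = 0.0845 m
person approaches 1.4000·(0.1000+0.2600) = 0.5040 m
C+Z_d+Z_r = 0.1500+0.0000+0.0050 = 0.1550 m
sum ≈ 0.0650+0.0845+0.5040+0.1550 ≈ 0.8085 m = S ✓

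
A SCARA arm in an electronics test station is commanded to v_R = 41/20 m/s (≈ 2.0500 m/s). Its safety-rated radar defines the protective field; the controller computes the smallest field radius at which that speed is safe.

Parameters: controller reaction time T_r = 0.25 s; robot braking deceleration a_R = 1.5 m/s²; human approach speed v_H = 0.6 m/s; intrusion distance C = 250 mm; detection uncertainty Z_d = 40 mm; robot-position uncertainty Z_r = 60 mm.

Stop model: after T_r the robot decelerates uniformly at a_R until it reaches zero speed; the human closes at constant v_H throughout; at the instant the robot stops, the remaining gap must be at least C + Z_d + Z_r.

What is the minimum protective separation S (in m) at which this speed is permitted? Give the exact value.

S_min = 97/30 m = 3.2333 m

braking lasts T_s = (41/20)/(3/2) = 1.3667 s
reaction-phase robot travel = 2.0500·0.2500 = 0.5125 m
robot covers 2.0500·1.3667 − ½·1.5000·1.3667² = 1.4008 m while stopping
person approaches 0.6000·(0.2500+1.3667) = 0.9700 m
C+Z_d+Z_r = 0.2500+0.0400+0.0600 = 0.3500 m
S_min ≈ 0.5125+1.4008+0.9700+0.3500  ⇒  S_min = 97/30 m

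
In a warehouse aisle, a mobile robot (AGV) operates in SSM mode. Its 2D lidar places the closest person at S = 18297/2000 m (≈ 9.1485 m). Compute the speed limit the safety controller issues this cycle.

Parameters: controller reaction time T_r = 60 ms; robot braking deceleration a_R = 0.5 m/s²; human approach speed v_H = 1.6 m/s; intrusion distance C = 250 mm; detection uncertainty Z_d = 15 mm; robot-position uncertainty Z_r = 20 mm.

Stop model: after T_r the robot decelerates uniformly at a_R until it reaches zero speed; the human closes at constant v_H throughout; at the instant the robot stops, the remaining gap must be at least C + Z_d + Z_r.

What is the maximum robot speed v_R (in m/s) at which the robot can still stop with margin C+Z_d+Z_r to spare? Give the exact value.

at the boundary: (1)·v² + (163/50)·v + (-3507/400) = 0
  disc = (163/50)² − 4·(1)·(-3507/400) = 28561/625 ; √disc = 169/25
  v_R = (−(163/50) + 169/25) / (2·(1)) = 7/4 m/s
check:
stop time T_s = (7/4)/(1/2) = 3.5000 s
robot in T_r: 1.7500·0.0600 = 0.1050 m
braking distance = 1.7500²/(2·0.5000) = 3.0625 m
human closes 1.6000·3.5600 = 5.6960 m
residual clearance needed = 0.2500+0.0150+0.0200 = 0.2850 m
sum ≈ 0.1050+3.0625+5.6960+0.2850 ≈ 9.1485 m = S ✓

v_R_max = 7/4 m/s = 1.7500 m/s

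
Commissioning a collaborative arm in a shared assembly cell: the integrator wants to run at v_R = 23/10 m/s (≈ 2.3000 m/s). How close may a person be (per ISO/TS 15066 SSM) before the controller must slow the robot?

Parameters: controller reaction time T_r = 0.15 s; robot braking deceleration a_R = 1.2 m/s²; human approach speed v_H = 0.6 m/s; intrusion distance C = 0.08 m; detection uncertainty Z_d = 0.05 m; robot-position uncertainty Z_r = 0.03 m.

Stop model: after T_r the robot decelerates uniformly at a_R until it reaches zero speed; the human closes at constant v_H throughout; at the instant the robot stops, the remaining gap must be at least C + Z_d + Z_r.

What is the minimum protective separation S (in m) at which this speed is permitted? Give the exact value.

T_s = v_R/a_R = (23/10)/(6/5) = 1.9167 s
robot in T_r: 2.3000·0.1500 = 0.3450 m
robot under decel: 2.3000²/(2·1.2000) = 2.2042 m
human over T_r+T_s: 0.6000·(0.1500+1.9167) = 1.2400 m
C+Z_d+Z_r = 0.0800+0.0500+0.0300 = 0.1600 m
S_min ≈ 0.3450+2.2042+1.2400+0.1600  ⇒  S_min = 4739/1200 m

S_min = 4739/1200 m = 3.9492 m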